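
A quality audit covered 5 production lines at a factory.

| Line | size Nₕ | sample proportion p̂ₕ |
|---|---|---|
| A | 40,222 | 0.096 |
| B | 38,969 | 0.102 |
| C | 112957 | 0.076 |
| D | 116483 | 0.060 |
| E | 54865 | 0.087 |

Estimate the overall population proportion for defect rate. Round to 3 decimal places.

0.078

Wₕ = Nₕ/N with N = 363496: 0.1107, 0.1072, 0.3108, 0.3205, 0.1509.
p̂_st = 0.1107·0.096 + 0.1072·0.102 + 0.3108·0.076 + 0.3205·0.060 + 0.1509·0.087 ≈ 0.07753... → 0.078.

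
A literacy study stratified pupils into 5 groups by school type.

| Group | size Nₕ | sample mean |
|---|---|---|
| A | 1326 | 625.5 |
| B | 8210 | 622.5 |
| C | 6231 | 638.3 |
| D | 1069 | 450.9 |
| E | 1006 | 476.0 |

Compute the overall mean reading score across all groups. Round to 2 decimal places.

609.70

N = 1326 + 8210 + 6231 + 1069 + 1006 = 17842.
The stratified mean weights each stratum mean by its population share Nₕ/N.
Σ Nₕx̄ₕ = 1326·625.5 + 8210·622.5 + 6231·638.3 + 1069·450.9 + 1006·476.0 = 829413 + 5110725 + 3977247.3 + 482012.1 + 478856 = 10878253.4.
Divide by N: 10878253.4 / 17842 = 609.6992... → 609.70.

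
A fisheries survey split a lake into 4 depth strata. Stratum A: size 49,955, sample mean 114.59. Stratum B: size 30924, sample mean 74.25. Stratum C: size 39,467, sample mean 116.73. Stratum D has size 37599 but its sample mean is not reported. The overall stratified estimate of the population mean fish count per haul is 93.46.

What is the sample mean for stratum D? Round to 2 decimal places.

56.76

Σ Nₕx̄ₕ = N·μ, so 37599·x̄_D = 157945·93.46 − (49955·114.59 + 30924·74.25 + 39467·116.73).
= 14761539.7 − 12627433.36 = 2134106.34.
x̄_D = 2134106.34 / 37599 = 56.7597... → 56.76.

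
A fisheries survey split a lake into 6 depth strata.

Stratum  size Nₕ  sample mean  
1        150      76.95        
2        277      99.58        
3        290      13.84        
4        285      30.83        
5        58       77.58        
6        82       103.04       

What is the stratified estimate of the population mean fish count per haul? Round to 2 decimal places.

N = 1142; weights Wₕ = Nₕ/N = (0.1313, 0.2426, 0.2539, 0.2496, 0.0508, 0.0718).
x̄_st = Σ Wₕ·x̄ₕ = 0.1313·76.95 + 0.2426·99.58 + 0.2539·13.84 + 0.2496·30.83 + 0.0508·77.58 + 0.0718·103.04 ≈ 56.8084...
→ 56.81.

56.81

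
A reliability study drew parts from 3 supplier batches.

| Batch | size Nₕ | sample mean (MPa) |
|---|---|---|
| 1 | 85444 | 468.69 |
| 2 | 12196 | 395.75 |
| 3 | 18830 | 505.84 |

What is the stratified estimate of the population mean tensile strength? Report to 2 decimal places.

N = 85444 + 12196 + 18830 = 116470.
Weight each subgroup mean by Nₕ/N and sum.
Σ Nₕx̄ₕ = 85444·468.69 + 12196·395.75 + 18830·505.84 = 40046748.36 + 4826567 + 9524967.2 = 54398282.56.
Divide by N: 54398282.56 / 116470 = 467.0583... → 467.06.

467.06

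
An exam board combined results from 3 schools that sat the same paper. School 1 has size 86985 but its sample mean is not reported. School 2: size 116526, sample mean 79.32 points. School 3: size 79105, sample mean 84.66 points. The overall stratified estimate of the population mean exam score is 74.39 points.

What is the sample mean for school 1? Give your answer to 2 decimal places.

N = 86985 + 116526 + 79105 = 282616.
Overall total = μ·N = 74.39·282616 = 21023804.24.
Subtract the known strata: 116526·79.32 + 79105·84.66 = 15939871.62.
Remaining total for school 1: 21023804.24 − 15939871.62 = 5083932.62.
Divide by its size: 5083932.62 / 86985 = 58.4461... → 58.45.

58.45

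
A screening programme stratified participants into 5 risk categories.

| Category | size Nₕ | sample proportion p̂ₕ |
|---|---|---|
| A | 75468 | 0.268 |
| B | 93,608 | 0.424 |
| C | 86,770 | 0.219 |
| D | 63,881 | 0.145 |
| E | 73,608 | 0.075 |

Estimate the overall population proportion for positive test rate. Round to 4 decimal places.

0.2382

N = 75468 + 93608 + 86770 + 63881 + 73608 = 393335.
Overall proportion = Σ (Nₕ/N)·p̂ₕ.
Σ Nₕp̂ₕ = 20225.424 + 39689.792 + 19002.63 + 9262.745 + 5520.6 = 93701.191.
93701.191 / 393335 = 0.238222... → 0.2382.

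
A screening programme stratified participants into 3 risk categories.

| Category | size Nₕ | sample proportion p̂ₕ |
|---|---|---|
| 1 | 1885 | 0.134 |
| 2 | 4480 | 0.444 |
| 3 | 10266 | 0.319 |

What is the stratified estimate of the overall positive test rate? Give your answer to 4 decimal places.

0.3317

N = 1885 + 4480 + 10266 = 16631.
Overall proportion = Σ (Nₕ/N)·p̂ₕ.
Σ Nₕp̂ₕ = 252.59 + 1989.12 + 3274.854 = 5516.564.
5516.564 / 16631 = 0.331704... → 0.3317.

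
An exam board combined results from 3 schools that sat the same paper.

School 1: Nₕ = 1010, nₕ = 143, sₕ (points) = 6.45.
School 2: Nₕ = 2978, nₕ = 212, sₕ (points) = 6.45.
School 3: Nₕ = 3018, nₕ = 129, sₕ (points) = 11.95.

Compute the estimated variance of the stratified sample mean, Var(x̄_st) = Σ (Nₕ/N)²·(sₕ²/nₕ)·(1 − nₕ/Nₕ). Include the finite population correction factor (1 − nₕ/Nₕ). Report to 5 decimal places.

0.23476

N = 7006. Term for each stratum: Wₕ²sₕ²/nₕ·(1−nₕ/Nₕ).
Var(x̄_st) = 0.00519019 + 0.03293216 + 0.19664034 = 0.23476269 → 0.23476.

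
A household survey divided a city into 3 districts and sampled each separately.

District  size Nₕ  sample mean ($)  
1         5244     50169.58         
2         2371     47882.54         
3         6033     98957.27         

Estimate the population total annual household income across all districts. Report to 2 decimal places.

973627989.77

Estimate total by summing Nₕ·x̄ₕ over strata.
5244·50169.58 + 2371·47882.54 + 6033·98957.27 = 263089277.52 + 113529502.34 + 597009209.91 = 973627989.77.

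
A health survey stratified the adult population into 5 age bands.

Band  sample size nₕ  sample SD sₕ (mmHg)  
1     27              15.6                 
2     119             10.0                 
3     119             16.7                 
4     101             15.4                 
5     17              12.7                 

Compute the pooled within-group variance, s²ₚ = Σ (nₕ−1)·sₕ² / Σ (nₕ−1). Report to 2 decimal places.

Degrees of freedom: 26 + 118 + 118 + 100 + 16 = 378.
Σ(nₕ−1)sₕ² = 26·243.36 + 118·100 + 118·278.89 + 100·237.16 + 16·161.29 = 77333.02.
s²ₚ = 77333.02 / 378 = 204.5847... → 204.58.

204.58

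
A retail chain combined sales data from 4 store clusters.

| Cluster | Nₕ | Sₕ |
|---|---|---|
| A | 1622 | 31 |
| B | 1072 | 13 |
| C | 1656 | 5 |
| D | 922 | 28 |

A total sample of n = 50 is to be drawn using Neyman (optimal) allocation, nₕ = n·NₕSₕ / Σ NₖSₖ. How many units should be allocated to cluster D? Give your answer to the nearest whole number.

13

A: NₕSₕ = 1622·31 = 50282
B: NₕSₕ = 1072·13 = 13936
C: NₕSₕ = 1656·5 = 8280
D: NₕSₕ = 922·28 = 25816
Σ NₕSₕ = 98314.
n_D = 50·25816/98314 = 13.129... → 13.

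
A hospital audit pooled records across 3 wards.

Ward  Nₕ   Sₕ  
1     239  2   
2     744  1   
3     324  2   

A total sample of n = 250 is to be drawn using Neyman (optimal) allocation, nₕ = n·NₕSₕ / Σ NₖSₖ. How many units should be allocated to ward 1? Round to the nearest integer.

64

1: NₕSₕ = 239·2 = 478
2: NₕSₕ = 744·1 = 744
3: NₕSₕ = 324·2 = 648
Σ NₕSₕ = 1870.
n_1 = 250·478/1870 = 63.904... → 64.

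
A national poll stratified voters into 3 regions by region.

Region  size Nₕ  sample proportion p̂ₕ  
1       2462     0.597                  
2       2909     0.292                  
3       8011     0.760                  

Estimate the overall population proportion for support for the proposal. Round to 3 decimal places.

Wₕ = Nₕ/N with N = 13382: 0.1840, 0.2174, 0.5986.
p̂_st = 0.1840·0.597 + 0.2174·0.292 + 0.5986·0.760 ≈ 0.62828... → 0.628.

0.628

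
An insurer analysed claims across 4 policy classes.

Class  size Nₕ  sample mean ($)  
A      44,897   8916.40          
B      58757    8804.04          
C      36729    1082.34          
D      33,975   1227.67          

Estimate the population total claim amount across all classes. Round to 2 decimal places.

A: 44897·8916.40 = 400319610.8
B: 58757·8804.04 = 517298978.28
C: 36729·1082.34 = 39753265.86
D: 33975·1227.67 = 41710088.25
τ̂ = Σ Nₕx̄ₕ = 999081943.19.

999081943.19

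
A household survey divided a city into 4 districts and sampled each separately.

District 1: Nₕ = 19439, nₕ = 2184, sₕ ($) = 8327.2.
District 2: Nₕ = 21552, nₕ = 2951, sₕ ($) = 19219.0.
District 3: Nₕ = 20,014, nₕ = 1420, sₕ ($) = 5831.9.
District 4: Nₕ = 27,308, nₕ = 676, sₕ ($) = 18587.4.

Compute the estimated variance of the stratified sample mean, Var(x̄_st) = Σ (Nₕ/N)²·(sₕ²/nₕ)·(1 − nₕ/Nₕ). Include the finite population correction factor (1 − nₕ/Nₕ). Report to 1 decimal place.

56600.0

N = 88313. Term for each stratum: Wₕ²sₕ²/nₕ·(1−nₕ/Nₕ).
Var(x̄_st) = 1365.4788 + 6433.7912 + 1142.8500 + 47657.9102 = 56600.0302 → 56600.0.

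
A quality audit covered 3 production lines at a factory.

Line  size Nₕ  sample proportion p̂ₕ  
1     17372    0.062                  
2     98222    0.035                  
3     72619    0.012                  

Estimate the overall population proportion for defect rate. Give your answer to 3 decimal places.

N = 17372 + 98222 + 72619 = 188213.
Overall proportion = Σ (Nₕ/N)·p̂ₕ.
Σ Nₕp̂ₕ = 1077.064 + 3437.77 + 871.428 = 5386.262.
5386.262 / 188213 = 0.02862... → 0.029.

0.029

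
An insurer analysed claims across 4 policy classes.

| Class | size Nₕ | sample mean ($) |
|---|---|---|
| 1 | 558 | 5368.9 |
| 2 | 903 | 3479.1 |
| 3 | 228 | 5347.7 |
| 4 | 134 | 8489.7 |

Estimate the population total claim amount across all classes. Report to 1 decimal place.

Population total = Σ Nₕ·x̄ₕ (each stratum's size times its mean).
558·5368.9 + 903·3479.1 + 228·5347.7 + 134·8489.7 = 2995846.2 + 3141627.3 + 1219275.6 + 1137619.8 = 8494368.9.

8494368.9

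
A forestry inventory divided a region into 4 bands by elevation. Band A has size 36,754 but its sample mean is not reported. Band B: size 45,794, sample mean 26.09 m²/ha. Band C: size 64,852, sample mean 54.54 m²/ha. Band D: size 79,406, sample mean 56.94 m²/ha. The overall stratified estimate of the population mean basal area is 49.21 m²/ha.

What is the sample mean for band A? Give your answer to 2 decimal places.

N = 36754 + 45794 + 64852 + 79406 = 226806.
Overall total = μ·N = 49.21·226806 = 11161123.26.
Subtract the known strata: 45794·26.09 + 64852·54.54 + 79406·56.94 = 9253171.18.
Remaining total for band A: 11161123.26 − 9253171.18 = 1907952.08.
Divide by its size: 1907952.08 / 36754 = 51.9114... → 51.91.

51.91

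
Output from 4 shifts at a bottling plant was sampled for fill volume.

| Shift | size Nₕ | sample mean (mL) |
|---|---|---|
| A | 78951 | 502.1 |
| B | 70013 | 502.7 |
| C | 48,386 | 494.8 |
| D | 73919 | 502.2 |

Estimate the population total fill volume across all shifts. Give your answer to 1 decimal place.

135900346.8

A: 78951·502.1 = 39641297.1
B: 70013·502.7 = 35195535.1
C: 48386·494.8 = 23941392.8
D: 73919·502.2 = 37122121.8
τ̂ = Σ Nₕx̄ₕ = 135900346.8.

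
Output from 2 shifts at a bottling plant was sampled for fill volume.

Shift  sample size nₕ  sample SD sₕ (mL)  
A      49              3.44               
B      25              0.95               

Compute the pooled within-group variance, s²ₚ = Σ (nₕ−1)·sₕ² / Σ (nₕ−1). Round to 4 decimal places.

8.1899

Degrees of freedom: 48 + 24 = 72.
Σ(nₕ−1)sₕ² = 48·11.8336 + 24·0.9025 = 589.6728.
s²ₚ = 589.6728 / 72 = 8.1899 → 8.1899.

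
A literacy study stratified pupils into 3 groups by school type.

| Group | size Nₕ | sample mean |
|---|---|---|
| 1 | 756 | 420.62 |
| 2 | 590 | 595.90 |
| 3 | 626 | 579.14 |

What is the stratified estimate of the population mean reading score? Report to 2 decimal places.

N = 1972; weights Wₕ = Nₕ/N = (0.3834, 0.2992, 0.3174).
x̄_st = Σ Wₕ·x̄ₕ = 0.3834·420.62 + 0.2992·595.90 + 0.3174·579.14 ≈ 523.3830...
→ 523.38.

523.38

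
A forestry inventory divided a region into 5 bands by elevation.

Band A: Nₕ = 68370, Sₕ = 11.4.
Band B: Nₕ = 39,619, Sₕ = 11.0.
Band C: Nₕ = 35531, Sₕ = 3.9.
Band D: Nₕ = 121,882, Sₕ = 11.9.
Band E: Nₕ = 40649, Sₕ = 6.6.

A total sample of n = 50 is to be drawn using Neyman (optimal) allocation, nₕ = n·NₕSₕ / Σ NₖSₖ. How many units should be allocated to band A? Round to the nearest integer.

A: NₕSₕ = 68370·11.4 = 779418
B: NₕSₕ = 39619·11.0 = 435809
C: NₕSₕ = 35531·3.9 = 138570.9
D: NₕSₕ = 121882·11.9 = 1450395.8
E: NₕSₕ = 40649·6.6 = 268283.4
Σ NₕSₕ = 3072477.1.
n_A = 50·779418/3072477.1 = 12.684... → 13.

13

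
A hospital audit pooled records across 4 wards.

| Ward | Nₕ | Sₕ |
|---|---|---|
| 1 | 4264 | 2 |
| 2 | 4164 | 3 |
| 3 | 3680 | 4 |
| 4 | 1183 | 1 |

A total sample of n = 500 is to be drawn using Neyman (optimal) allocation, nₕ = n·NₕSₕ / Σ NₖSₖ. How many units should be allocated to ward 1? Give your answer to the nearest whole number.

1: NₕSₕ = 4264·2 = 8528
2: NₕSₕ = 4164·3 = 12492
3: NₕSₕ = 3680·4 = 14720
4: NₕSₕ = 1183·1 = 1183
Σ NₕSₕ = 36923.
n_1 = 500·8528/36923 = 115.484... → 115.

115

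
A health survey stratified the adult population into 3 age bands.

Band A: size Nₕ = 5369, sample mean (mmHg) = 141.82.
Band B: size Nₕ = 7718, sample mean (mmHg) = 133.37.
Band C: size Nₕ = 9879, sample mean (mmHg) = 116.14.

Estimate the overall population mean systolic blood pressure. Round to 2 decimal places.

N = 5369 + 7718 + 9879 = 22966.
Overall mean = Σ (Nₕ/N)·x̄ₕ — weight by population share, not a simple average.
Σ Nₕx̄ₕ = 5369·141.82 + 7718·133.37 + 9879·116.14 = 761431.58 + 1029349.66 + 1147347.06 = 2938128.3.
Divide by N: 2938128.3 / 22966 = 127.9338... → 127.93.

127.93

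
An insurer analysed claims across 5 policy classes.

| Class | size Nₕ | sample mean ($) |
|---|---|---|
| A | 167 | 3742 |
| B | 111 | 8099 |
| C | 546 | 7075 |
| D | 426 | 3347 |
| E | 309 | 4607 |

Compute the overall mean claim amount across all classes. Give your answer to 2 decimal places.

N = 167 + 111 + 546 + 426 + 309 = 1559.
Weight each subgroup mean by Nₕ/N and sum.
Σ Nₕx̄ₕ = 167·3742 + 111·8099 + 546·7075 + 426·3347 + 309·4607 = 624914 + 898989 + 3862950 + 1425822 + 1423563 = 8236238.
Divide by N: 8236238 / 1559 = 5283.0263... → 5283.03.

5283.03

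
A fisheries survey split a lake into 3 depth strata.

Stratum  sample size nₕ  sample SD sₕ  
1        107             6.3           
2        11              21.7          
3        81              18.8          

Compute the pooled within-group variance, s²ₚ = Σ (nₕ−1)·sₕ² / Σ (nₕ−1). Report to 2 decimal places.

1: (107−1)·6.3² = 106·39.69 = 4207.14
2: (11−1)·21.7² = 10·470.89 = 4708.9
3: (81−1)·18.8² = 80·353.44 = 28275.2
Numerator = 37191.24; denominator = Σ(nₕ−1) = 196.
s²ₚ = 37191.24/196 = 189.7512... → 189.75.

189.75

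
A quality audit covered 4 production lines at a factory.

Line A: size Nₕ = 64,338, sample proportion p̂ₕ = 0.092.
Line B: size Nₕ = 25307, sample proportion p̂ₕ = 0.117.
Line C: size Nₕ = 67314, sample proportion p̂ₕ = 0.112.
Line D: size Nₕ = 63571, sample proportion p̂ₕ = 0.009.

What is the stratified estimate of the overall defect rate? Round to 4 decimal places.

Wₕ = Nₕ/N with N = 220530: 0.2917, 0.1148, 0.3052, 0.2883.
p̂_st = 0.2917·0.092 + 0.1148·0.117 + 0.3052·0.112 + 0.2883·0.009 ≈ 0.077048... → 0.0770.

0.0770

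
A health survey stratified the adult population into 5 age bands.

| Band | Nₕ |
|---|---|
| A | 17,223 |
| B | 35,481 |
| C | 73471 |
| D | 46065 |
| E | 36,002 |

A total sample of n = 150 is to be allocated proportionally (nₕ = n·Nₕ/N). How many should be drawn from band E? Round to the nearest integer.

N = 17223 + 35481 + 73471 + 46065 + 36002 = 208242.
n_E = 150·36002/208242 = 25.933... → 26.

26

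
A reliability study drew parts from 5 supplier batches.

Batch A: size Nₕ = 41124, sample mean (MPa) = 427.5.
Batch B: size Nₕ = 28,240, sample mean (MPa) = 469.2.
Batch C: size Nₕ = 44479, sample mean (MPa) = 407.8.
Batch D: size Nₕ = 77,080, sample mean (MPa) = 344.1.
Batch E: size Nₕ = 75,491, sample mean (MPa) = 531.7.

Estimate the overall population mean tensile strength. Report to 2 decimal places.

434.03

N = 266414; weights Wₕ = Nₕ/N = (0.1544, 0.1060, 0.1670, 0.2893, 0.2834).
x̄_st = Σ Wₕ·x̄ₕ = 0.1544·427.5 + 0.1060·469.2 + 0.1670·407.8 + 0.2893·344.1 + 0.2834·531.7 ≈ 434.0277...
→ 434.03.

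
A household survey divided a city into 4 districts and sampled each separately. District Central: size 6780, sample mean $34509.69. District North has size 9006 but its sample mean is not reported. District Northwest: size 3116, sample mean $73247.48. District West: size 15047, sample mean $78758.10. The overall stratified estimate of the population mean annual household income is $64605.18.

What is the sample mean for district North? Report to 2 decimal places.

N = 6780 + 9006 + 3116 + 15047 = 33949.
Overall total = μ·N = 64605.18·33949 = 2193281255.82.
Subtract the known strata: 6780·34509.69 + 3116·73247.48 + 15047·78758.10 = 1647287976.58.
Remaining total for district North: 2193281255.82 − 1647287976.58 = 545993279.24.
Divide by its size: 545993279.24 / 9006 = 60625.5029... → 60625.50.

60625.50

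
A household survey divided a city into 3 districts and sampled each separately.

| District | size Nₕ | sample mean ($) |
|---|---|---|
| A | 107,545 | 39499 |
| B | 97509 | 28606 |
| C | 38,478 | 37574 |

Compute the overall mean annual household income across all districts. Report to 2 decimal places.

34833.35

N = 243532; weights Wₕ = Nₕ/N = (0.4416, 0.4004, 0.1580).
x̄_st = Σ Wₕ·x̄ₕ = 0.4416·39499 + 0.4004·28606 + 0.1580·37574 ≈ 34833.3475...
→ 34833.35.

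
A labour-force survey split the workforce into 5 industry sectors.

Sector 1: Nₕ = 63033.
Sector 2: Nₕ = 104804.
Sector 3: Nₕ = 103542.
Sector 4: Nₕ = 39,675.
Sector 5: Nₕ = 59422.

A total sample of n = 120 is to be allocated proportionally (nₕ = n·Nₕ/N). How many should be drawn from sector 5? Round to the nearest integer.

19

N = 63033 + 104804 + 103542 + 39675 + 59422 = 370476.
n_5 = 120·59422/370476 = 19.247... → 19.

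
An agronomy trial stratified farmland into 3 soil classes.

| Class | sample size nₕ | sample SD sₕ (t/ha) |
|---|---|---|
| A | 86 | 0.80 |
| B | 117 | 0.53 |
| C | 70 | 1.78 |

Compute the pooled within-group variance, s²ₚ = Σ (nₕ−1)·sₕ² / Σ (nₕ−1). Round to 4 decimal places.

1.1319

Degrees of freedom: 85 + 116 + 69 = 270.
Σ(nₕ−1)sₕ² = 85·0.64 + 116·0.2809 + 69·3.1684 = 305.604.
s²ₚ = 305.604 / 270 = 1.131867... → 1.1319.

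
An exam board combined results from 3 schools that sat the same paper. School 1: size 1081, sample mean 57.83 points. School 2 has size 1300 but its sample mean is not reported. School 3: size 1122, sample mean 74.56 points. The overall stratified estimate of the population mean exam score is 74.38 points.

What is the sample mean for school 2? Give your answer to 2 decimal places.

N = 1081 + 1300 + 1122 = 3503.
Overall total = μ·N = 74.38·3503 = 260553.14.
Subtract the known strata: 1081·57.83 + 1122·74.56 = 146170.55.
Remaining total for school 2: 260553.14 − 146170.55 = 114382.59.
Divide by its size: 114382.59 / 1300 = 87.9866... → 87.99.

87.99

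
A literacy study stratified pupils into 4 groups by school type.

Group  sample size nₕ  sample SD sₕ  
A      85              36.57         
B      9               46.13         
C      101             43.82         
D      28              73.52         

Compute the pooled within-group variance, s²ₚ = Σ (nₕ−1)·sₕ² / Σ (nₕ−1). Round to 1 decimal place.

Degrees of freedom: 84 + 8 + 100 + 27 = 219.
Σ(nₕ−1)sₕ² = 84·1337.3649 + 8·2127.9769 + 100·1920.1924 + 27·5405.1904 = 467321.8476.
s²ₚ = 467321.8476 / 219 = 2133.890... → 2133.9.

2133.9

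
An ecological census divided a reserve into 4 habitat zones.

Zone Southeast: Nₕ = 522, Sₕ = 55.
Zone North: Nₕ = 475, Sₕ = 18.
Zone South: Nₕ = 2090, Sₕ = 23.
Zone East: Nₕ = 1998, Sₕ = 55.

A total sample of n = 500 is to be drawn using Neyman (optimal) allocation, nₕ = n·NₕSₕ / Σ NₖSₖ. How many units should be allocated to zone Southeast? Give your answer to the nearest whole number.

Southeast: NₕSₕ = 522·55 = 28710
North: NₕSₕ = 475·18 = 8550
South: NₕSₕ = 2090·23 = 48070
East: NₕSₕ = 1998·55 = 109890
Σ NₕSₕ = 195220.
n_Southeast = 500·28710/195220 = 73.532... → 74.

74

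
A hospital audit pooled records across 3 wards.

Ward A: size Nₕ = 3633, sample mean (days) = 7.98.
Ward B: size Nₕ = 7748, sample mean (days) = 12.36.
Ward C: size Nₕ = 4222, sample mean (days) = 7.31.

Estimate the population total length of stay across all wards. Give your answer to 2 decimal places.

Estimate total by summing Nₕ·x̄ₕ over strata.
3633·7.98 + 7748·12.36 + 4222·7.31 = 28991.34 + 95765.28 + 30862.82 = 155619.44.

155619.44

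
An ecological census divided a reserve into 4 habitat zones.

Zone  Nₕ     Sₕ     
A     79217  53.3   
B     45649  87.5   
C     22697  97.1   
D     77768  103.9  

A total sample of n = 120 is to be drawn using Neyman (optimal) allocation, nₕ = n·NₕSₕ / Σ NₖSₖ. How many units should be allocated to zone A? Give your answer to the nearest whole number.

Σ NₕSₕ = 79217·53.3 + 45649·87.5 + 22697·97.1 + 77768·103.9 = 18500527.5.
Share for A: 4222266.1/18500527.5 = 0.22822.
n_A = 120 × 0.22822 = 27.387... → 27.

27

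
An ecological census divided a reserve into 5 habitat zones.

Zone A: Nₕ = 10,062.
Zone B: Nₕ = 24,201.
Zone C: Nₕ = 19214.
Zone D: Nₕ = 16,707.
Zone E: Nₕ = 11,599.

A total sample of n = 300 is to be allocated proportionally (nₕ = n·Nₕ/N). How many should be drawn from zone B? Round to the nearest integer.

Share of zone B = 24201/81783 = 0.29592.
Allocate 300 × 0.29592 = 88.775... → 89.

89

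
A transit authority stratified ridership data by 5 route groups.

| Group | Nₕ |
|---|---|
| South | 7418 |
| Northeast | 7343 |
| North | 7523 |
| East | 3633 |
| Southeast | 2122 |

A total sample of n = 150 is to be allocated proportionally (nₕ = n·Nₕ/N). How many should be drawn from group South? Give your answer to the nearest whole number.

40

N = 7418 + 7343 + 7523 + 3633 + 2122 = 28039.
n_South = 150·7418/28039 = 39.684... → 40.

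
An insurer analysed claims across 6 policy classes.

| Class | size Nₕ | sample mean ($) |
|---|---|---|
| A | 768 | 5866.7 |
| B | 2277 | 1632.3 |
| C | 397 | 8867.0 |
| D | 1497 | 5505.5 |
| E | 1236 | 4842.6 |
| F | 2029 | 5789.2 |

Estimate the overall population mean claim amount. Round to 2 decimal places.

N = 8204; weights Wₕ = Nₕ/N = (0.0936, 0.2775, 0.0484, 0.1825, 0.1507, 0.2473).
x̄_st = Σ Wₕ·x̄ₕ = 0.0936·5866.7 + 0.2775·1632.3 + 0.0484·8867.0 + 0.1825·5505.5 + 0.1507·4842.6 + 0.2473·5789.2 ≈ 4597.2752...
→ 4597.28.

4597.28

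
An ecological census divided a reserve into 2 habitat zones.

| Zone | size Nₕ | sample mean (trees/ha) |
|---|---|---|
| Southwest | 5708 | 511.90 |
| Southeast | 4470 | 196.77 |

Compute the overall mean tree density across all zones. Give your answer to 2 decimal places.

N = 10178; weights Wₕ = Nₕ/N = (0.5608, 0.4392).
x̄_st = Σ Wₕ·x̄ₕ = 0.5608·511.90 + 0.4392·196.77 ≈ 373.5004...
→ 373.50.

373.50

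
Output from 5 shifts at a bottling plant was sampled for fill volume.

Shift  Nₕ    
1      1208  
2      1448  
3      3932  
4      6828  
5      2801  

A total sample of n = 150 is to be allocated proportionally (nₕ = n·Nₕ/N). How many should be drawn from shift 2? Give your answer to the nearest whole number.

Share of shift 2 = 1448/16217 = 0.08929.
Allocate 150 × 0.08929 = 13.393... → 13.

13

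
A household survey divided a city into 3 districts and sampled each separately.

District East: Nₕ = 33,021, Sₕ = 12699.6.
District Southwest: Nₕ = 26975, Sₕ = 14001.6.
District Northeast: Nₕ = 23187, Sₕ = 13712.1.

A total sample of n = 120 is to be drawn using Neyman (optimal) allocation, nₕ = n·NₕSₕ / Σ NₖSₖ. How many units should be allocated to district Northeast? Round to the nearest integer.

East: NₕSₕ = 33021·12699.6 = 419353491.6
Southwest: NₕSₕ = 26975·14001.6 = 377693160
Northeast: NₕSₕ = 23187·13712.1 = 317942462.7
Σ NₕSₕ = 1114989114.3.
n_Northeast = 120·317942462.7/1114989114.3 = 34.218... → 34.

34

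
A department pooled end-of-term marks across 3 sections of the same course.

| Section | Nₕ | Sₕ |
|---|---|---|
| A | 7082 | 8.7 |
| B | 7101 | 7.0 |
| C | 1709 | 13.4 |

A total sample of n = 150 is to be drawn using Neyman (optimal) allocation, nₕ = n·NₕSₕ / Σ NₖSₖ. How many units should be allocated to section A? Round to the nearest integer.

69

A: NₕSₕ = 7082·8.7 = 61613.4
B: NₕSₕ = 7101·7.0 = 49707
C: NₕSₕ = 1709·13.4 = 22900.6
Σ NₕSₕ = 134221.
n_A = 150·61613.4/134221 = 68.857... → 69.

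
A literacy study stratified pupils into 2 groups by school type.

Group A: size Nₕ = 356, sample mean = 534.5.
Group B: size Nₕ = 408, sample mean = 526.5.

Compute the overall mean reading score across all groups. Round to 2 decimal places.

530.23

N = 764; weights Wₕ = Nₕ/N = (0.4660, 0.5340).
x̄_st = Σ Wₕ·x̄ₕ = 0.4660·534.5 + 0.5340·526.5 ≈ 530.2277...
→ 530.23.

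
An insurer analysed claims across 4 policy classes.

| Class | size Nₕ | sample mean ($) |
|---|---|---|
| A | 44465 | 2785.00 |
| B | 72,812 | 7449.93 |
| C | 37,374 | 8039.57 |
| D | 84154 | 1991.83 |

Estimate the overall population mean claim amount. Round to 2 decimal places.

4750.20

N = 238805; weights Wₕ = Nₕ/N = (0.1862, 0.3049, 0.1565, 0.3524).
x̄_st = Σ Wₕ·x̄ₕ = 0.1862·2785.00 + 0.3049·7449.93 + 0.1565·8039.57 + 0.3524·1991.83 ≈ 4750.1965...
→ 4750.20.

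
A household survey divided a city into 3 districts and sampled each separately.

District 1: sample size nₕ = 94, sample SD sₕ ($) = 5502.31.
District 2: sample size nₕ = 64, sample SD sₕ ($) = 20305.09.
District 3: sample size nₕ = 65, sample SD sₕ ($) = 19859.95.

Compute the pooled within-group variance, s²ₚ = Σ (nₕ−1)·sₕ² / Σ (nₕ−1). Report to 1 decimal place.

1: (94−1)·5502.31² = 93·30275415.3361 = 2815613626.2573
2: (64−1)·20305.09² = 63·412296679.9081 = 25974690834.2103
3: (65−1)·19859.95² = 64·394417614.0025 = 25242727296.16
Numerator = 54033031756.6276; denominator = Σ(nₕ−1) = 220.
s²ₚ = 54033031756.6276/220 = 245604689.803... → 245604689.8.

245604689.8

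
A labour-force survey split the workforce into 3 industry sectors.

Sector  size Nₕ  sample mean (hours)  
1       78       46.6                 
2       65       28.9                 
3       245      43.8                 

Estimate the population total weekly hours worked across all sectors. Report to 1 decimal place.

Estimate total by summing Nₕ·x̄ₕ over strata.
78·46.6 + 65·28.9 + 245·43.8 = 3634.8 + 1878.5 + 10731 = 16244.3.

16244.3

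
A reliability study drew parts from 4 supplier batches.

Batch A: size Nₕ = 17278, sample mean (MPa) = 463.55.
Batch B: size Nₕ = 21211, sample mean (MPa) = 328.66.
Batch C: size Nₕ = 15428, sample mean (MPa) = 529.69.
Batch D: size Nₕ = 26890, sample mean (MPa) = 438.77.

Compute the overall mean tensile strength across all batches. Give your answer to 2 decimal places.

432.52

N = 17278 + 21211 + 15428 + 26890 = 80807.
Weight each subgroup mean by Nₕ/N and sum.
Σ Nₕx̄ₕ = 17278·463.55 + 21211·328.66 + 15428·529.69 + 26890·438.77 = 8009216.9 + 6971207.26 + 8172057.32 + 11798525.3 = 34951006.78.
Divide by N: 34951006.78 / 80807 = 432.5245... → 432.52.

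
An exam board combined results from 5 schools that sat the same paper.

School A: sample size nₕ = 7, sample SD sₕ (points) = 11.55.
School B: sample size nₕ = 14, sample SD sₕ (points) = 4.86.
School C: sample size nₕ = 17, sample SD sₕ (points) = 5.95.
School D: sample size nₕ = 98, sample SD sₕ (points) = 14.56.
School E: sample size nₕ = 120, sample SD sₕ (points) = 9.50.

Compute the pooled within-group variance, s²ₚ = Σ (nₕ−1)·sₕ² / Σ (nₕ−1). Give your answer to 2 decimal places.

A: (7−1)·11.55² = 6·133.4025 = 800.415
B: (14−1)·4.86² = 13·23.6196 = 307.0548
C: (17−1)·5.95² = 16·35.4025 = 566.44
D: (98−1)·14.56² = 97·211.9936 = 20563.3792
E: (120−1)·9.50² = 119·90.25 = 10739.75
Numerator = 32977.039; denominator = Σ(nₕ−1) = 251.
s²ₚ = 32977.039/251 = 131.3826... → 131.38.

131.38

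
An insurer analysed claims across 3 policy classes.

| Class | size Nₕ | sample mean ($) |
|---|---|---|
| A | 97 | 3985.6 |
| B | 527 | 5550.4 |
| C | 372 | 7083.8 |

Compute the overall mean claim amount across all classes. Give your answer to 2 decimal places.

5970.72

N = 97 + 527 + 372 = 996.
The stratified mean weights each stratum mean by its population share Nₕ/N.
Σ Nₕx̄ₕ = 97·3985.6 + 527·5550.4 + 372·7083.8 = 386603.2 + 2925060.8 + 2635173.6 = 5946837.6.
Divide by N: 5946837.6 / 996 = 5970.7205... → 5970.72.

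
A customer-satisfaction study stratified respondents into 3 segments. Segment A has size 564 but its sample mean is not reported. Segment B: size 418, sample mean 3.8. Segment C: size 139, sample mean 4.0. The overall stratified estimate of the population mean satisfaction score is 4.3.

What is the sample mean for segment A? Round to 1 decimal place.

4.7

Σ Nₕx̄ₕ = N·μ, so 564·x̄_A = 1121·4.3 − (418·3.8 + 139·4.0).
= 4820.3 − 2144.4 = 2675.9.
x̄_A = 2675.9 / 564 = 4.745... → 4.7.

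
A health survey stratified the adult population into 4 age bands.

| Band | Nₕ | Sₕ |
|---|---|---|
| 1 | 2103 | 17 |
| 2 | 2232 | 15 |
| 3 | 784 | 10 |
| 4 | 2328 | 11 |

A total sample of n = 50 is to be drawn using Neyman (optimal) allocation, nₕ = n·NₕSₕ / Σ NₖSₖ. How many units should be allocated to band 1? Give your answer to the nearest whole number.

17

1: NₕSₕ = 2103·17 = 35751
2: NₕSₕ = 2232·15 = 33480
3: NₕSₕ = 784·10 = 7840
4: NₕSₕ = 2328·11 = 25608
Σ NₕSₕ = 102679.
n_1 = 50·35751/102679 = 17.409... → 17.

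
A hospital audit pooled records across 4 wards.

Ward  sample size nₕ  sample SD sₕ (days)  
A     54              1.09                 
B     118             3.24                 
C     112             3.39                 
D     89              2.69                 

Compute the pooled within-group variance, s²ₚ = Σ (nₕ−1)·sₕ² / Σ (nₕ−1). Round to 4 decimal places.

Degrees of freedom: 53 + 117 + 111 + 88 = 369.
Σ(nₕ−1)sₕ² = 53·1.1881 + 117·10.4976 + 111·11.4921 + 88·7.2361 = 3203.5884.
s²ₚ = 3203.5884 / 369 = 8.681811... → 8.6818.

8.6818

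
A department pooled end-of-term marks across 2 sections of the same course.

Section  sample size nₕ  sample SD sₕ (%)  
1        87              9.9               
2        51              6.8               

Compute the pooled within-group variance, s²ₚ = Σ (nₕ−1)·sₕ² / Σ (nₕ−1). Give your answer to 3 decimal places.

78.977

Degrees of freedom: 86 + 50 = 136.
Σ(nₕ−1)sₕ² = 86·98.01 + 50·46.24 = 10740.86.
s²ₚ = 10740.86 / 136 = 78.97691... → 78.977.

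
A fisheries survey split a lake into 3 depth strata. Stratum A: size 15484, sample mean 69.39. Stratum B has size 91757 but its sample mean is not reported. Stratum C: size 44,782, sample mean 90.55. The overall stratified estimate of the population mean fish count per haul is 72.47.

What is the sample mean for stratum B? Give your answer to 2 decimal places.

Σ Nₕx̄ₕ = N·μ, so 91757·x̄_B = 152023·72.47 − (15484·69.39 + 44782·90.55).
= 11017106.81 − 5129444.86 = 5887661.95.
x̄_B = 5887661.95 / 91757 = 64.1658... → 64.17.

64.17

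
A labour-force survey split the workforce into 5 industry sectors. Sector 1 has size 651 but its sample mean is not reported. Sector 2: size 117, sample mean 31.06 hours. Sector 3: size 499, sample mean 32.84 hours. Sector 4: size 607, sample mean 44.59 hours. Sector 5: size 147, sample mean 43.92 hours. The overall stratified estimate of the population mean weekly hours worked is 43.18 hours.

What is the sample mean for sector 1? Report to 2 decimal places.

51.80

Σ Nₕx̄ₕ = N·μ, so 651·x̄_1 = 2021·43.18 − (117·31.06 + 499·32.84 + 607·44.59 + 147·43.92).
= 87266.78 − 53543.55 = 33723.23.
x̄_1 = 33723.23 / 651 = 51.8022... → 51.80.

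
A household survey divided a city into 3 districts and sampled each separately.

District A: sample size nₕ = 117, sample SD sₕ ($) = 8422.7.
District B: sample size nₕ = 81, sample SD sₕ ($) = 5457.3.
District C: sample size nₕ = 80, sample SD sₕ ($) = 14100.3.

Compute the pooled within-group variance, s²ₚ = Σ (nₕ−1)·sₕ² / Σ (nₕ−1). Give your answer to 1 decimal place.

95703584.5

Degrees of freedom: 116 + 80 + 79 = 275.
Σ(nₕ−1)sₕ² = 116·70941875.29 + 80·29782123.29 + 79·198818460.09 = 26318485743.95.
s²ₚ = 26318485743.95 / 275 = 95703584.523... → 95703584.5.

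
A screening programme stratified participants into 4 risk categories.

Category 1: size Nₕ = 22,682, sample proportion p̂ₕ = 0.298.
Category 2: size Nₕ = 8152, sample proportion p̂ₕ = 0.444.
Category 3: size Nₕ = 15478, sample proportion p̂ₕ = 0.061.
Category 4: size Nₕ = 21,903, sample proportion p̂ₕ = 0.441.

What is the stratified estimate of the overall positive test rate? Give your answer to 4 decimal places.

0.3076

Wₕ = Nₕ/N with N = 68215: 0.3325, 0.1195, 0.2269, 0.3211.
p̂_st = 0.3325·0.298 + 0.1195·0.444 + 0.2269·0.061 + 0.3211·0.441 ≈ 0.307588... → 0.3076.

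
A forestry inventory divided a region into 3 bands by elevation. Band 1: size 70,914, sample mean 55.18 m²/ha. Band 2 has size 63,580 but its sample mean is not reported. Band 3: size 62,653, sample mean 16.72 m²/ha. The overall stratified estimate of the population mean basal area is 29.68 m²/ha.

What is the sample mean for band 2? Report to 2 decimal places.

14.01

Σ Nₕx̄ₕ = N·μ, so 63580·x̄_2 = 197147·29.68 − (70914·55.18 + 62653·16.72).
= 5851322.96 − 4960592.68 = 890730.28.
x̄_2 = 890730.28 / 63580 = 14.0096... → 14.01.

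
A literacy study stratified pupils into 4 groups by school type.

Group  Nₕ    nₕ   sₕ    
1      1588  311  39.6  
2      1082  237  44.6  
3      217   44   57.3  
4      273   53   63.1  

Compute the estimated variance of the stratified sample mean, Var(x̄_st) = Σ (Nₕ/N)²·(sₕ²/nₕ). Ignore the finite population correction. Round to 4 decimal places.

3.1700

N = 3160; Wₕ = Nₕ/N.
group 1: (1588/3160)²·39.6²/311 = 1.2733765
group 2: (1082/3160)²·44.6²/237 = 0.9840150
group 3: (217/3160)²·57.3²/44 = 0.3518859
group 4: (273/3160)²·63.1²/53 = 0.5607044
Sum = 3.1699818 → 3.1700.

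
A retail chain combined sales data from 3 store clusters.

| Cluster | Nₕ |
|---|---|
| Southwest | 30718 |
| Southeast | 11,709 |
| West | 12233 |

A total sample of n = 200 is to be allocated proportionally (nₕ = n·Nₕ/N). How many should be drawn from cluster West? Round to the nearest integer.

45

Share of cluster West = 12233/54660 = 0.22380.
Allocate 200 × 0.22380 = 44.760... → 45.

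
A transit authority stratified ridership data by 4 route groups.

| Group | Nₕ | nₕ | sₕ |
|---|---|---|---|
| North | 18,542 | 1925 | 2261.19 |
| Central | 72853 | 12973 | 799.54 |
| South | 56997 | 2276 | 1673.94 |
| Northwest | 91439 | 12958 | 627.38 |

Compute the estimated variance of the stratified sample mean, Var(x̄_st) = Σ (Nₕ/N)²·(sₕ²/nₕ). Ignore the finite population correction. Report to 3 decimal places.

94.373

N = 239831. Term for each stratum: Wₕ²sₕ²/nₕ.
Var(x̄_st) = 15.876176 + 4.546992 + 69.534586 + 4.415457 = 94.373211 → 94.373.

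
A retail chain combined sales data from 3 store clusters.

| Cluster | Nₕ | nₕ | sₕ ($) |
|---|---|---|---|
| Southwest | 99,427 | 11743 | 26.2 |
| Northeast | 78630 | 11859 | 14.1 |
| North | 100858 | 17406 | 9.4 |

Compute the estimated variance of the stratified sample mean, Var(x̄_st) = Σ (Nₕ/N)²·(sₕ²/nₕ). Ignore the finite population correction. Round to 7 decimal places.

N = 278915. Term for each stratum: Wₕ²sₕ²/nₕ.
Var(x̄_st) = 0.0074282832 + 0.0013323642 + 0.0006637946 = 0.0094244420 → 0.0094244.

0.0094244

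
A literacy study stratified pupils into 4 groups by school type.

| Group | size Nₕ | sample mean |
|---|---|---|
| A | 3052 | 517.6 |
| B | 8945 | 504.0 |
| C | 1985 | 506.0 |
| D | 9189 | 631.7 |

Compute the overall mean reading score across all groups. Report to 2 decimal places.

556.61

N = 23171; weights Wₕ = Nₕ/N = (0.1317, 0.3860, 0.0857, 0.3966).
x̄_st = Σ Wₕ·x̄ₕ = 0.1317·517.6 + 0.3860·504.0 + 0.0857·506.0 + 0.3966·631.7 ≈ 556.6051...
→ 556.61.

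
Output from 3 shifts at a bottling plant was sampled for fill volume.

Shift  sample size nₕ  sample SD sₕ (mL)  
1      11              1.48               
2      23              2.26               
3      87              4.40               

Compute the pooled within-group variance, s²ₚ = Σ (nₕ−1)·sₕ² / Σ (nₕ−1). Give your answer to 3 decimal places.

15.248

1: (11−1)·1.48² = 10·2.1904 = 21.904
2: (23−1)·2.26² = 22·5.1076 = 112.3672
3: (87−1)·4.40² = 86·19.36 = 1664.96
Numerator = 1799.2312; denominator = Σ(nₕ−1) = 118.
s²ₚ = 1799.2312/118 = 15.24772... → 15.248.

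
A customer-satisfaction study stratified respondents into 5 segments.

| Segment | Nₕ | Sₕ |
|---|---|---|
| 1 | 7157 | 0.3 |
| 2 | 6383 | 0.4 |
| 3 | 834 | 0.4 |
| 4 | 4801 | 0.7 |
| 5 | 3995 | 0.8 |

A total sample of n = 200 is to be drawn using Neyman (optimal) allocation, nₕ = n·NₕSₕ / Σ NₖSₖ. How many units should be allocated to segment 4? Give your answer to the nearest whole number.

58

Σ NₕSₕ = 7157·0.3 + 6383·0.4 + 834·0.4 + 4801·0.7 + 3995·0.8 = 11590.6.
Share for 4: 3360.7/11590.6 = 0.28995.
n_4 = 200 × 0.28995 = 57.990... → 58.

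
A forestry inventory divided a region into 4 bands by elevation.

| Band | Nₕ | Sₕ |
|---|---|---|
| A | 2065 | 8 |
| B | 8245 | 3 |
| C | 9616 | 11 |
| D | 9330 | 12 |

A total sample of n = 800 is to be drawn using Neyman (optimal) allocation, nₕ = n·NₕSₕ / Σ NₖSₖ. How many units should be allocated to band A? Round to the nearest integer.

Σ NₕSₕ = 2065·8 + 8245·3 + 9616·11 + 9330·12 = 258991.
Share for A: 16520/258991 = 0.06379.
n_A = 800 × 0.06379 = 51.029... → 51.

51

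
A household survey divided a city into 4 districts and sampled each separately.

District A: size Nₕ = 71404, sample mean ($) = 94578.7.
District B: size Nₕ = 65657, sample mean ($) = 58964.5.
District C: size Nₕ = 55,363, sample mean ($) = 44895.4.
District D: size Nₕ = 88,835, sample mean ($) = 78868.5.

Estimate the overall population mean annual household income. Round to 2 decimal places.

71523.25

N = 71404 + 65657 + 55363 + 88835 = 281259.
Weight each subgroup mean by Nₕ/N and sum.
Σ Nₕx̄ₕ = 71404·94578.7 + 65657·58964.5 + 55363·44895.4 + 88835·78868.5 = 6753297494.8 + 3871432176.5 + 2485544030.2 + 7006283197.5 = 20116556899.
Divide by N: 20116556899 / 281259 = 71523.2469... → 71523.25.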